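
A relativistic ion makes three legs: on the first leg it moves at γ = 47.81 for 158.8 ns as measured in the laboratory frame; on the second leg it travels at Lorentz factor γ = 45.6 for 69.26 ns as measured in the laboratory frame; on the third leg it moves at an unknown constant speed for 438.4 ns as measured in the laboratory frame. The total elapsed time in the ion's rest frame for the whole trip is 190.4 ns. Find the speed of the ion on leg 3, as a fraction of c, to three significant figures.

β = 0.906

Leg 1: γ = 47.81; τ_1 = 158.8/47.81 = 3.321 ns.
Leg 2: γ = 45.6; τ_2 = 69.26/45.60 = 1.519 ns.
Leg 3: speed unknown; τ_3 = 438.4/γ_3.
Total proper time: 3.321 + 1.519 + τ_3 = 190.4, so τ_3 = 190.4 − 4.840 = 185.6 ns.
γ_3 = 438.4/185.6 = 2.363; β = √(1 − 1/γ²) = √0.8208.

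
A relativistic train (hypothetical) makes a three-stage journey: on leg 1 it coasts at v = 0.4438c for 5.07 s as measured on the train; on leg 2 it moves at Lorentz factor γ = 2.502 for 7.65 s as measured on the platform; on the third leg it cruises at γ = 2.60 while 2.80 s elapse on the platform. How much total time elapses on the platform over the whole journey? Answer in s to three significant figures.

Δt = 16.1 s

Leg 1: γ = 1/√(1 − 0.4438²) = 1/√0.8030 = 1.116; Δt_1 = 1.116 × 5.07 = 5.658 s.
Leg 2: 7.65 s is already measured on the platform.
Leg 3: 2.80 s is already measured on the platform.
Total: 5.658 + 7.650 + 2.800 s.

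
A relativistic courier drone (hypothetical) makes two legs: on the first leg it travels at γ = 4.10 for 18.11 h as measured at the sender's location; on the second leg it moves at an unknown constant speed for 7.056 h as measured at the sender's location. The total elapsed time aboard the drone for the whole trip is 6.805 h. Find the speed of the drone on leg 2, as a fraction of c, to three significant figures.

β = 0.941

Leg 1: γ = 4.10; τ_1 = 18.11/4.100 = 4.417 h.
Leg 2: speed unknown; τ_2 = 7.056/γ_2.
Total proper time: 4.417 + τ_2 = 6.805, so τ_2 = 6.805 − 4.417 = 2.388 h.
γ_2 = 7.056/2.388 = 2.955; β = √(1 − 1/γ²) = √0.8855.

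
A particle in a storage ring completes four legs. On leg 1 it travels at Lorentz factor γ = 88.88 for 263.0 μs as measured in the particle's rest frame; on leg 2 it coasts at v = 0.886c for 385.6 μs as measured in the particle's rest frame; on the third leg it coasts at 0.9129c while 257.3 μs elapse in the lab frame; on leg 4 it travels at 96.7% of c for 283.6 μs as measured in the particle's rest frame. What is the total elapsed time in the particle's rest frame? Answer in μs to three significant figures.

τ = 1040 μs

Leg 1: 263.0 μs is already measured in the particle's rest frame.
Leg 2: 385.6 μs is already measured in the particle's rest frame.
Leg 3: γ = 1/√(1 − 0.9129²) = 1/√0.1666 = 2.450; τ_3 = 257.3/2.450 = 105.0 μs.
Leg 4: 283.6 μs is already measured in the particle's rest frame.
Total: 263.0 + 385.6 + 105.0 + 283.6 μs.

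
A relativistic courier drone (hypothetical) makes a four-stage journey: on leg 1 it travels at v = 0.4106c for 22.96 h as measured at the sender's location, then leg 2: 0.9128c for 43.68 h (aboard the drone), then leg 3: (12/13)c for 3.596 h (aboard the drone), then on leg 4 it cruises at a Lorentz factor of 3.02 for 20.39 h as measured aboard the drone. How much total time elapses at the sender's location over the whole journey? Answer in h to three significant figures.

Δt = 201 h

Leg 1: 22.96 h is already measured at the sender's location.
Leg 2: γ = 1/√(1 − 0.9128²) = 1/√0.1668 = 2.449; Δt_2 = 2.449 × 43.68 = 107.0 h.
Leg 3: γ = 1/√(1 − (12/13)²) = 13/5 = 2.600; Δt_3 = 2.600 × 3.596 = 9.350 h.
Leg 4: γ = 3.02; Δt_4 = 3.020 × 20.39 = 61.58 h.
Total: 22.96 + 107.0 + 9.350 + 61.58 h.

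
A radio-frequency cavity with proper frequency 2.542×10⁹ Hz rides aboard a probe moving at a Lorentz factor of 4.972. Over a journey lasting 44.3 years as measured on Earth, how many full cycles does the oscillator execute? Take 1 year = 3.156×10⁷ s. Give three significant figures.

γ = 4.972
The oscillator's own cycle count is N = f × τ where τ is the proper time aboard the probe. τ = Δt/γ = 44.3/4.972 = 8.910 years = 2.812×10⁸ s.
N = 2.542×10⁹ × 2.812×10⁸ = 7.148×10¹⁷.

N = 7.15×10¹⁷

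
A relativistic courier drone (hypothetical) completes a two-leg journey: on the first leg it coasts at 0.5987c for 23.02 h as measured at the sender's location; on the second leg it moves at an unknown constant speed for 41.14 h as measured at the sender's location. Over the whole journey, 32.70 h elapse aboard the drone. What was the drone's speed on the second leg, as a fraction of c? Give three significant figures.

β = 0.938

Leg 1: γ = 1/√(1 − 0.5987²) = 1/√0.6416 = 1.248; τ_1 = 23.02/1.248 = 18.44 h.
Leg 2: speed unknown; τ_2 = 41.14/γ_2.
Total proper time: 18.44 + τ_2 = 32.70, so τ_2 = 32.70 − 18.44 = 14.26 h.
γ_2 = 41.14/14.26 = 2.885; β = √(1 − 1/γ²) = √0.8798.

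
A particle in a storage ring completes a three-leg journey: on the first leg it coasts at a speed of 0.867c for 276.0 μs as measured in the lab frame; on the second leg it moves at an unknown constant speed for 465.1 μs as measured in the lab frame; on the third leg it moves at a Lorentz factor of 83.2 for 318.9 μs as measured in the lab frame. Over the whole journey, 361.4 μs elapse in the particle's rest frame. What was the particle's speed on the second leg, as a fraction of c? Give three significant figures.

β = 0.881

Leg 1: γ = 1/√(1 − 0.867²) = 1/√0.2483 = 2.007; τ_1 = 276.0/2.007 = 137.5 μs.
Leg 2: speed unknown; τ_2 = 465.1/γ_2.
Leg 3: γ = 83.2; τ_3 = 318.9/83.20 = 3.833 μs.
Total proper time: 137.5 + τ_2 + 3.833 = 361.4, so τ_2 = 361.4 − 141.4 = 220.0 μs.
γ_2 = 465.1/220.0 = 2.114; β = √(1 − 1/γ²) = √0.7762.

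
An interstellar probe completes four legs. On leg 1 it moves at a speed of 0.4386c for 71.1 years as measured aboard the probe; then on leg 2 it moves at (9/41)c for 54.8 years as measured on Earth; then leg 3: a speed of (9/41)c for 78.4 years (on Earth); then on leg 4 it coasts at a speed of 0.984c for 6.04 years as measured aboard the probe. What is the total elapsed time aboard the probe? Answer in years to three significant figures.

Leg 1: 71.1 years is already measured aboard the probe.
Leg 2: γ = 1/√(1 − (9/41)²) = 41/40 = 1.025; τ_2 = 54.8/1.025 = 53.46 years.
Leg 3: γ = 1/√(1 − (9/41)²) = 41/40 = 1.025; τ_3 = 78.4/1.025 = 76.49 years.
Leg 4: 6.04 years is already measured aboard the probe.
Total: 71.10 + 53.46 + 76.49 + 6.040 years.

τ = 207 years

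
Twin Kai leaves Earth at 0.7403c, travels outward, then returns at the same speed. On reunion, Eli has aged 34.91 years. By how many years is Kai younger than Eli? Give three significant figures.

γ = 1/√(1 − 0.7403²) = 1/√0.4520 = 1.487
Kai's elapsed proper time: τ = 34.91/1.487 = 23.47 years.
Age gap = Δt − τ = 34.91 − 23.47 years.

Δt − τ = 11.4 years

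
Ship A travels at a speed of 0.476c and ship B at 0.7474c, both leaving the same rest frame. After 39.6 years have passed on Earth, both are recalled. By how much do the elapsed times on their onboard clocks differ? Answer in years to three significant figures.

|τ_A − τ_B| = 8.52 years

A: γ = 1/√(1 − 0.476²) = 1/√0.7734 = 1.137; τ_A = 39.6/1.137 = 34.83 years.
B: γ = 1/√(1 − 0.7474²) = 1/√0.4414 = 1.505; τ_B = 39.6/1.505 = 26.31 years.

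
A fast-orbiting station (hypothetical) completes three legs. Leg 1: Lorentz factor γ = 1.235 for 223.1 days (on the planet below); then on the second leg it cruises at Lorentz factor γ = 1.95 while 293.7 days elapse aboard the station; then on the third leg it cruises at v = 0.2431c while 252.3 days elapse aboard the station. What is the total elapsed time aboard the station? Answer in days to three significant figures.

τ = 727 days

Leg 1: γ = 1.235; τ_1 = 223.1/1.235 = 180.6 days.
Leg 2: 293.7 days is already measured aboard the station.
Leg 3: 252.3 days is already measured aboard the station.
Total: 180.6 + 293.7 + 252.3 days.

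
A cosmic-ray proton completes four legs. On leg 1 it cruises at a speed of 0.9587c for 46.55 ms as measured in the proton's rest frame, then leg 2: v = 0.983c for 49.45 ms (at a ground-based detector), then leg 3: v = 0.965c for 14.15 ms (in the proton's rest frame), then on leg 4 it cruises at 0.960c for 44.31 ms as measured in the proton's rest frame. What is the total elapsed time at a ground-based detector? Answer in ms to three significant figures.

Leg 1: γ = 1/√(1 − 0.9587²) = 1/√0.08089 = 3.516; Δt_1 = 3.516 × 46.55 = 163.7 ms.
Leg 2: 49.45 ms is already measured at a ground-based detector.
Leg 3: γ = 1/√(1 − 0.965²) = 1/√0.06878 = 3.813; Δt_3 = 3.813 × 14.15 = 53.96 ms.
Leg 4: γ = 1/√(1 − 0.960²) = 25/7 ≈ 3.571; Δt_4 = 3.571 × 44.31 = 158.2 ms.
Total: 163.7 + 49.45 + 53.96 + 158.2 ms.

Δt = 425 ms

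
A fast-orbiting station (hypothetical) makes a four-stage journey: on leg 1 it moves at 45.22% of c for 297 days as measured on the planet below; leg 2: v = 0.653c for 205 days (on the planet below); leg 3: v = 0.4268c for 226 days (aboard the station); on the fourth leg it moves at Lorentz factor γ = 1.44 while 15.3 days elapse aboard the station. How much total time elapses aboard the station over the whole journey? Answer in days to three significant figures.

Leg 1: β = 0.4522; γ = 1/√(1 − 0.4522²) = 1/√0.7955 = 1.121; τ_1 = 297/1.121 = 264.9 days.
Leg 2: γ = 1/√(1 − 0.653²) = 1/√0.5736 = 1.320; τ_2 = 205/1.320 = 155.3 days.
Leg 3: 226 days is already measured aboard the station.
Leg 4: 15.3 days is already measured aboard the station.
Total: 264.9 + 155.3 + 226.0 + 15.30 days.

τ = 661 days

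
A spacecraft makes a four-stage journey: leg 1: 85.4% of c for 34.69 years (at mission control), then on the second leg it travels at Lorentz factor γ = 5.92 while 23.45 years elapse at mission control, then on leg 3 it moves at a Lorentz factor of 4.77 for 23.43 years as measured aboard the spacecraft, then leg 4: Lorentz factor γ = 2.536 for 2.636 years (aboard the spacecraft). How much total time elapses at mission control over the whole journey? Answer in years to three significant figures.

Δt = 177 years

Leg 1: 34.69 years is already measured at mission control.
Leg 2: 23.45 years is already measured at mission control.
Leg 3: γ = 4.77; Δt_3 = 4.770 × 23.43 = 111.8 years.
Leg 4: γ = 2.536; Δt_4 = 2.536 × 2.636 = 6.685 years.
Total: 34.69 + 23.45 + 111.8 + 6.685 years.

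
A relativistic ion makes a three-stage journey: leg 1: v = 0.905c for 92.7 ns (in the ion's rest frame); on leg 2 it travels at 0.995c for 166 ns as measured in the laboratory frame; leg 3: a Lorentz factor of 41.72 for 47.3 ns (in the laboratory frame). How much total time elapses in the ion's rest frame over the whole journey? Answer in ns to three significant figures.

τ = 110 ns

Leg 1: 92.7 ns is already measured in the ion's rest frame.
Leg 2: γ = 1/√(1 − 0.995²) = 1/√0.009975 = 10.01; τ_2 = 166/10.01 = 16.58 ns.
Leg 3: γ = 41.72; τ_3 = 47.3/41.72 = 1.134 ns.
Total: 92.70 + 16.58 + 1.134 ns.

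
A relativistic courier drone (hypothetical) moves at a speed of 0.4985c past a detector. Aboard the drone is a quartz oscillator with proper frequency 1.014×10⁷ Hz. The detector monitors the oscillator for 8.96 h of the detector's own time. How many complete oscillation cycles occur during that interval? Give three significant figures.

γ = 1/√(1 − 0.4985²) = 1/√0.7515 = 1.154
During 8.96 h of lab time, the oscillator's proper time advances by τ = Δt/γ = 8.96/1.154 = 7.767 h = 2.796×10⁴ s.
N = f × τ = 1.014×10⁷ × 2.796×10⁴ = 2.835×10¹¹.

N = 2.84×10¹¹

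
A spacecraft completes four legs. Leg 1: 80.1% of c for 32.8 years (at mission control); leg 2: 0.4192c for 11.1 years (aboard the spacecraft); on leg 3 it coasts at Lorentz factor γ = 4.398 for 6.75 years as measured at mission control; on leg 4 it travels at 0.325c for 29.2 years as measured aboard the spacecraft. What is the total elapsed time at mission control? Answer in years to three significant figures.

Leg 1: 32.8 years is already measured at mission control.
Leg 2: γ = 1/√(1 − 0.4192²) = 1/√0.8243 = 1.101; Δt_2 = 1.101 × 11.1 = 12.23 years.
Leg 3: 6.75 years is already measured at mission control.
Leg 4: γ = 1/√(1 − 0.325²) = 1/√0.8944 = 1.057; Δt_4 = 1.057 × 29.2 = 30.88 years.
Total: 32.80 + 12.23 + 6.750 + 30.88 years.

Δt = 82.7 years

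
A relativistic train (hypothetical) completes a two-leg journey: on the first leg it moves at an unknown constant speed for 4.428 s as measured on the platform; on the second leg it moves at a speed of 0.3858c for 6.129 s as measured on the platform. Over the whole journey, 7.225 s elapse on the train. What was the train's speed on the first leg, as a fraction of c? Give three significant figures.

β = 0.935

Leg 1: speed unknown; τ_1 = 4.428/γ_1.
Leg 2: γ = 1/√(1 − 0.3858²) = 1/√0.8512 = 1.084; τ_2 = 6.129/1.084 = 5.655 s.
Total proper time: τ_1 + 5.655 = 7.225, so τ_1 = 7.225 − 5.655 = 1.570 s.
γ_1 = 4.428/1.570 = 2.819; β = √(1 − 1/γ²) = √0.8742.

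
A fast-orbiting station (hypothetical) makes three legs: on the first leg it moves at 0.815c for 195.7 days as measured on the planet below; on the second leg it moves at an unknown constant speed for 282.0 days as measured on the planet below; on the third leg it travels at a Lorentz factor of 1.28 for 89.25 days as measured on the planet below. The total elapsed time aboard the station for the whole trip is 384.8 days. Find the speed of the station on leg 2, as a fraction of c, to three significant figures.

β = 0.699

Leg 1: γ = 1/√(1 − 0.815²) = 1/√0.3358 = 1.726; τ_1 = 195.7/1.726 = 113.4 days.
Leg 2: speed unknown; τ_2 = 282.0/γ_2.
Leg 3: γ = 1.28; τ_3 = 89.25/1.280 = 69.73 days.
Total proper time: 113.4 + τ_2 + 69.73 = 384.8, so τ_2 = 384.8 − 183.1 = 201.7 days.
γ_2 = 282.0/201.7 = 1.398; β = √(1 − 1/γ²) = √0.4886.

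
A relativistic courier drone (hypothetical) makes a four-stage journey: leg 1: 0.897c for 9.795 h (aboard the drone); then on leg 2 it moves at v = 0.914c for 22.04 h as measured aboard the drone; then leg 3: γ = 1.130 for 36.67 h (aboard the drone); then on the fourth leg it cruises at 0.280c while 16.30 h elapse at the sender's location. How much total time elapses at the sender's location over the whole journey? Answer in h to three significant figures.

Δt = 134 h

Leg 1: γ = 1/√(1 − 0.897²) = 1/√0.1954 = 2.262; Δt_1 = 2.262 × 9.795 = 22.16 h.
Leg 2: γ = 1/√(1 − 0.914²) = 1/√0.1646 = 2.465; Δt_2 = 2.465 × 22.04 = 54.32 h.
Leg 3: γ = 1.130; Δt_3 = 1.130 × 36.67 = 41.44 h.
Leg 4: 16.30 h is already measured at the sender's location.
Total: 22.16 + 54.32 + 41.44 + 16.30 h.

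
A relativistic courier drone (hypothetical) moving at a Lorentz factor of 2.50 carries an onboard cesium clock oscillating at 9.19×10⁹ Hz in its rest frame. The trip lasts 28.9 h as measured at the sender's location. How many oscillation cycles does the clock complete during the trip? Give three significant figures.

N = 3.82×10¹⁴

γ = 2.50
The oscillator's own cycle count is N = f × τ where τ is the proper time aboard the drone. τ = Δt/γ = 28.9/2.500 = 11.56 h = 4.162×10⁴ s.
N = 9.19×10⁹ × 4.162×10⁴ = 3.825×10¹⁴.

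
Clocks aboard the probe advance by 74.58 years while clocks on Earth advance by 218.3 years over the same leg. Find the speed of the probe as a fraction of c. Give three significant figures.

v = 0.940c

The proper time is measured aboard the probe (both events occur at the probe's location); Δt is measured on Earth. γ = Δt/τ = 218.3/74.58 = 2.927.
β = √(1 − 1/γ²) = √(1 − 0.1167) = √0.8833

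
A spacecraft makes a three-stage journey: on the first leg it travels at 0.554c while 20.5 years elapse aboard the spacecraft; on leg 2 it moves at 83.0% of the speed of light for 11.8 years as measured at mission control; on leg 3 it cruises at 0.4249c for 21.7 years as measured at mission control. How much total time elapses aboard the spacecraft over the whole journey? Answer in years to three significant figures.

Leg 1: 20.5 years is already measured aboard the spacecraft.
Leg 2: β = 0.830; γ = 1/√(1 − 0.830²) = 1/√0.3111 = 1.793; τ_2 = 11.8/1.793 = 6.582 years.
Leg 3: γ = 1/√(1 − 0.4249²) = 1/√0.8195 = 1.105; τ_3 = 21.7/1.105 = 19.64 years.
Total: 20.50 + 6.582 + 19.64 years.

τ = 46.7 years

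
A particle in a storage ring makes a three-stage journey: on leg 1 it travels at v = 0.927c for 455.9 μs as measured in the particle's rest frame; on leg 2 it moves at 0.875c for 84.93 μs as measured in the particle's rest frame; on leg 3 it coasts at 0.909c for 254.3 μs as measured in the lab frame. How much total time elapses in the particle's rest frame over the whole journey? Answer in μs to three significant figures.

Leg 1: 455.9 μs is already measured in the particle's rest frame.
Leg 2: 84.93 μs is already measured in the particle's rest frame.
Leg 3: γ = 1/√(1 − 0.909²) = 1/√0.1737 = 2.399; τ_3 = 254.3/2.399 = 106.0 μs.
Total: 455.9 + 84.93 + 106.0 μs.

τ = 647 μs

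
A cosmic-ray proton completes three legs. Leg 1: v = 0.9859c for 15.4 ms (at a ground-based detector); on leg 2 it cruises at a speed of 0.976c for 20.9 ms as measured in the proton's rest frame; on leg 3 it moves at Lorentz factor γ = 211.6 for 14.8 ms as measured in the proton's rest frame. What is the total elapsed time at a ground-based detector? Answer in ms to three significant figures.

Leg 1: 15.4 ms is already measured at a ground-based detector.
Leg 2: γ = 1/√(1 − 0.976²) = 1/√0.04742 = 4.592; Δt_2 = 4.592 × 20.9 = 95.97 ms.
Leg 3: γ = 211.6; Δt_3 = 211.6 × 14.8 = 3132 ms.
Total: 15.40 + 95.97 + 3132 ms.

Δt = 3240 ms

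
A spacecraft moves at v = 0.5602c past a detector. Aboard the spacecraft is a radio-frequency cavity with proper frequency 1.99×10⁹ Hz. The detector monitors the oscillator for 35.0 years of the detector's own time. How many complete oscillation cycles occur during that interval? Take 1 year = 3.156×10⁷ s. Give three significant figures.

γ = 1/√(1 − 0.5602²) = 1/√0.6862 = 1.207
During 35.0 years of lab time, the oscillator's proper time advances by τ = Δt/γ = 35.0/1.207 = 28.99 years = 9.150×10⁸ s.
N = f × τ = 1.99×10⁹ × 9.150×10⁸ = 1.821×10¹⁸.

N = 1.82×10¹⁸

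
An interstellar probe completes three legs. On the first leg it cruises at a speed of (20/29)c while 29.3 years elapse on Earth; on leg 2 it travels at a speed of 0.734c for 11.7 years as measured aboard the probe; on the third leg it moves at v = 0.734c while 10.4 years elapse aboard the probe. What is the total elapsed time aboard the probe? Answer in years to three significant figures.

τ = 43.3 years

Leg 1: γ = 1/√(1 − (20/29)²) = 29/21 ≈ 1.381; τ_1 = 29.3/1.381 = 21.22 years.
Leg 2: 11.7 years is already measured aboard the probe.
Leg 3: 10.4 years is already measured aboard the probe.
Total: 21.22 + 11.70 + 10.40 years.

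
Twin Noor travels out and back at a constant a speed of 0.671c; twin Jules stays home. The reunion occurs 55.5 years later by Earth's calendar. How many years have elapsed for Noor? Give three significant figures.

τ = 41.2 years

γ = 1/√(1 − 0.671²) = 1/√0.5498 = 1.349
Noor's clock measures proper time along the trip: τ = Δt/γ = 55.5/1.349 years.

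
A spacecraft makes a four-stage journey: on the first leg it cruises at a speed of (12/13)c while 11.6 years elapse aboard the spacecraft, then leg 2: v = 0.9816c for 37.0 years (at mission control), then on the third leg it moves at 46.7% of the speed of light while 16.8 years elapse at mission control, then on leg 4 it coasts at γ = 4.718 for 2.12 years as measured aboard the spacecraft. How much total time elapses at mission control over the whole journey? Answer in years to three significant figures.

Δt = 94.0 years

Leg 1: γ = 1/√(1 − (12/13)²) = 13/5 = 2.600; Δt_1 = 2.600 × 11.6 = 30.16 years.
Leg 2: 37.0 years is already measured at mission control.
Leg 3: 16.8 years is already measured at mission control.
Leg 4: γ = 4.718; Δt_4 = 4.718 × 2.12 = 10.00 years.
Total: 30.16 + 37.00 + 16.80 + 10.00 years.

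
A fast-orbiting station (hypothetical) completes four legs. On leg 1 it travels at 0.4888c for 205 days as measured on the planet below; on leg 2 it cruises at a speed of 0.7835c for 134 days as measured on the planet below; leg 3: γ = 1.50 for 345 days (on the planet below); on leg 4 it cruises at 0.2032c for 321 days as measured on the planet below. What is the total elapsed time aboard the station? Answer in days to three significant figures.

Leg 1: γ = 1/√(1 − 0.4888²) = 1/√0.7611 = 1.146; τ_1 = 205/1.146 = 178.8 days.
Leg 2: γ = 1/√(1 − 0.7835²) = 1/√0.3861 = 1.609; τ_2 = 134/1.609 = 83.27 days.
Leg 3: γ = 1.50; τ_3 = 345/1.500 = 230.0 days.
Leg 4: γ = 1/√(1 − 0.2032²) = 1/√0.9587 = 1.021; τ_4 = 321/1.021 = 314.3 days.
Total: 178.8 + 83.27 + 230.0 + 314.3 days.

τ = 806 days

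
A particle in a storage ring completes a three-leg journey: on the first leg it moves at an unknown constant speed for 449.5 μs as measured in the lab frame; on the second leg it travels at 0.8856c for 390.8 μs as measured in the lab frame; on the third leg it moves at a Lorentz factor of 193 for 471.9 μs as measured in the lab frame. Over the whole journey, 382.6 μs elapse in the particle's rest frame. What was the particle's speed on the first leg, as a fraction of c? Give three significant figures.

Leg 1: speed unknown; τ_1 = 449.5/γ_1.
Leg 2: γ = 1/√(1 − 0.8856²) = 1/√0.2157 = 2.153; τ_2 = 390.8/2.153 = 181.5 μs.
Leg 3: γ = 193; τ_3 = 471.9/193.0 = 2.445 μs.
Total proper time: τ_1 + 181.5 + 2.445 = 382.6, so τ_1 = 382.6 − 184.0 = 198.6 μs.
γ_1 = 449.5/198.6 = 2.263; β = √(1 − 1/γ²) = √0.8047.

β = 0.897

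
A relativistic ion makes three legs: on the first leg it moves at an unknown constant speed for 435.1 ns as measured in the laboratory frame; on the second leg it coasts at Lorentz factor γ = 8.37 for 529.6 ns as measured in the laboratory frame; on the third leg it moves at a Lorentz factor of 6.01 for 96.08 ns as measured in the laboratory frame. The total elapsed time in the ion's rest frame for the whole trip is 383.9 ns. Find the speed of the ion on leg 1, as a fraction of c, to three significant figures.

Leg 1: speed unknown; τ_1 = 435.1/γ_1.
Leg 2: γ = 8.37; τ_2 = 529.6/8.370 = 63.27 ns.
Leg 3: γ = 6.01; τ_3 = 96.08/6.010 = 15.99 ns.
Total proper time: τ_1 + 63.27 + 15.99 = 383.9, so τ_1 = 383.9 − 79.26 = 304.6 ns.
γ_1 = 435.1/304.6 = 1.428; β = √(1 − 1/γ²) = √0.5098.

β = 0.714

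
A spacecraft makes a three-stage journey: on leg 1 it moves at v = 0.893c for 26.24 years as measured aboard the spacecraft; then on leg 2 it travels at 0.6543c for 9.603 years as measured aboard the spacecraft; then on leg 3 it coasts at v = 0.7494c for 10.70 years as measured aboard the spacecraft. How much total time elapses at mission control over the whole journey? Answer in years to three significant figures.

Leg 1: γ = 1/√(1 − 0.893²) = 1/√0.2026 = 2.222; Δt_1 = 2.222 × 26.24 = 58.30 years.
Leg 2: γ = 1/√(1 − 0.6543²) = 1/√0.5719 = 1.322; Δt_2 = 1.322 × 9.603 = 12.70 years.
Leg 3: γ = 1/√(1 − 0.7494²) = 1/√0.4384 = 1.510; Δt_3 = 1.510 × 10.70 = 16.16 years.
Total: 58.30 + 12.70 + 16.16 years.

Δt = 87.2 years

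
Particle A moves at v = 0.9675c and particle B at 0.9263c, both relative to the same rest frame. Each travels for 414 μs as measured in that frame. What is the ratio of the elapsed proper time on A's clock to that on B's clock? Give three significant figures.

τ_A/τ_B = 0.671

A: γ = 1/√(1 − 0.9675²) = 1/√0.06394 = 3.955. B: γ = 1/√(1 − 0.9263²) = 1/√0.1420 = 2.654.
τ_A/τ_B = γ_B/γ_A = 2.654/3.955 = 0.6711, so τ_A/τ_B = 0.6711.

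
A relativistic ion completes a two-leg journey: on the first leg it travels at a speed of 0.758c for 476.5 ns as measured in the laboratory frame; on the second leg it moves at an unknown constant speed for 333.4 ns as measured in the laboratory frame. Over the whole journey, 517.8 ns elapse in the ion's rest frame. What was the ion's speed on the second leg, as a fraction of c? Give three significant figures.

Leg 1: γ = 1/√(1 − 0.758²) = 1/√0.4254 = 1.533; τ_1 = 476.5/1.533 = 310.8 ns.
Leg 2: speed unknown; τ_2 = 333.4/γ_2.
Total proper time: 310.8 + τ_2 = 517.8, so τ_2 = 517.8 − 310.8 = 207.0 ns.
γ_2 = 333.4/207.0 = 1.611; β = √(1 − 1/γ²) = √0.6145.

β = 0.784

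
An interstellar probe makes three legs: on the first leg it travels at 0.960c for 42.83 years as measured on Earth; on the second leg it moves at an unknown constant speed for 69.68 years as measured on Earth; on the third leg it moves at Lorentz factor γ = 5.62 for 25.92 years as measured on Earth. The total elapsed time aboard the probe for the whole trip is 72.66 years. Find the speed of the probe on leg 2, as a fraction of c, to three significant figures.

Leg 1: γ = 1/√(1 − 0.960²) = 25/7 ≈ 3.571; τ_1 = 42.83/3.571 = 11.99 years.
Leg 2: speed unknown; τ_2 = 69.68/γ_2.
Leg 3: γ = 5.62; τ_3 = 25.92/5.620 = 4.612 years.
Total proper time: 11.99 + τ_2 + 4.612 = 72.66, so τ_2 = 72.66 − 16.60 = 56.06 years.
γ_2 = 69.68/56.06 = 1.243; β = √(1 − 1/γ²) = √0.3528.

β = 0.594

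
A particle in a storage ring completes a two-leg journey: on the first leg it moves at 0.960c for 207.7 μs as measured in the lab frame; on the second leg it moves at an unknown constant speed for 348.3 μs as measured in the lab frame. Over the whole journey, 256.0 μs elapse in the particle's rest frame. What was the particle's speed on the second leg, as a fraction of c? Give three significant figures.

Leg 1: γ = 1/√(1 − 0.960²) = 25/7 ≈ 3.571; τ_1 = 207.7/3.571 = 58.16 μs.
Leg 2: speed unknown; τ_2 = 348.3/γ_2.
Total proper time: 58.16 + τ_2 = 256.0, so τ_2 = 256.0 − 58.16 = 197.8 μs.
γ_2 = 348.3/197.8 = 1.760; β = √(1 − 1/γ²) = √0.6773.

β = 0.823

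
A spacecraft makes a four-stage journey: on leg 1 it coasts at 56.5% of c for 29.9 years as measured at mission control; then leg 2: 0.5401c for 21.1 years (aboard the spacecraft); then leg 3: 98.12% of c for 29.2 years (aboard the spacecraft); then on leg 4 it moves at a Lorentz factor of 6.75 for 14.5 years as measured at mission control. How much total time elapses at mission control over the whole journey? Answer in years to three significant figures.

Leg 1: 29.9 years is already measured at mission control.
Leg 2: γ = 1/√(1 − 0.5401²) = 1/√0.7083 = 1.188; Δt_2 = 1.188 × 21.1 = 25.07 years.
Leg 3: β = 0.9812; γ = 1/√(1 − 0.9812²) = 1/√0.03725 = 5.182; Δt_3 = 5.182 × 29.2 = 151.3 years.
Leg 4: 14.5 years is already measured at mission control.
Total: 29.90 + 25.07 + 151.3 + 14.50 years.

Δt = 221 years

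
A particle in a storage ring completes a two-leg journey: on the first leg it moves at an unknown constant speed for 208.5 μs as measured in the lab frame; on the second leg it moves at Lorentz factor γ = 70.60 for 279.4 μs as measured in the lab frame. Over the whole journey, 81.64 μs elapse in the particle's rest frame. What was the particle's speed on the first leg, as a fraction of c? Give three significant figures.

Leg 1: speed unknown; τ_1 = 208.5/γ_1.
Leg 2: γ = 70.60; τ_2 = 279.4/70.60 = 3.958 μs.
Total proper time: τ_1 + 3.958 = 81.64, so τ_1 = 81.64 − 3.958 = 77.68 μs.
γ_1 = 208.5/77.68 = 2.684; β = √(1 − 1/γ²) = √0.8612.

β = 0.928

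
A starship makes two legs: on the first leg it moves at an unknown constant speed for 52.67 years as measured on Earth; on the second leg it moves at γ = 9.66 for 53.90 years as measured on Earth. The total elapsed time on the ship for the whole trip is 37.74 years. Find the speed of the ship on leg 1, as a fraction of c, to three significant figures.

Leg 1: speed unknown; τ_1 = 52.67/γ_1.
Leg 2: γ = 9.66; τ_2 = 53.90/9.660 = 5.580 years.
Total proper time: τ_1 + 5.580 = 37.74, so τ_1 = 37.74 − 5.580 = 32.16 years.
γ_1 = 52.67/32.16 = 1.638; β = √(1 − 1/γ²) = √0.6272.

β = 0.792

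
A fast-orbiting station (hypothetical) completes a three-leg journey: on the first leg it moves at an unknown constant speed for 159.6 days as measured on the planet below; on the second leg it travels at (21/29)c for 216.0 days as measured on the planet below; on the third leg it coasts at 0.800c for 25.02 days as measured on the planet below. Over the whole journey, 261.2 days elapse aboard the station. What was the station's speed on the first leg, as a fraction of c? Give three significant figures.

Leg 1: speed unknown; τ_1 = 159.6/γ_1.
Leg 2: γ = 1/√(1 − (21/29)²) = 29/20 = 1.450; τ_2 = 216.0/1.450 = 149.0 days.
Leg 3: γ = 1/√(1 − 0.800²) = 5/3 ≈ 1.667; τ_3 = 25.02/1.667 = 15.01 days.
Total proper time: τ_1 + 149.0 + 15.01 = 261.2, so τ_1 = 261.2 − 164.0 = 97.22 days.
γ_1 = 159.6/97.22 = 1.642; β = √(1 − 1/γ²) = √0.6289.

β = 0.793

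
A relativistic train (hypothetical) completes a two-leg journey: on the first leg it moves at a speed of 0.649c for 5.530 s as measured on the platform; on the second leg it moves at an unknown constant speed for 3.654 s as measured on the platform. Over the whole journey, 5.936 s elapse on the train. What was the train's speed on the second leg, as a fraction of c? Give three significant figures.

Leg 1: γ = 1/√(1 − 0.649²) = 1/√0.5788 = 1.314; τ_1 = 5.530/1.314 = 4.207 s.
Leg 2: speed unknown; τ_2 = 3.654/γ_2.
Total proper time: 4.207 + τ_2 = 5.936, so τ_2 = 5.936 − 4.207 = 1.729 s.
γ_2 = 3.654/1.729 = 2.114; β = √(1 − 1/γ²) = √0.7761.

β = 0.881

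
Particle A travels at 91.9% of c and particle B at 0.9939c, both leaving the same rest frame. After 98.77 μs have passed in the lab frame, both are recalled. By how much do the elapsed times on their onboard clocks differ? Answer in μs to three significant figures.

A: β = 0.919; γ = 1/√(1 − 0.919²) = 1/√0.1554 = 2.536; τ_A = 98.77/2.536 = 38.94 μs.
B: γ = 1/√(1 − 0.9939²) = 1/√0.01216 = 9.067; τ_B = 98.77/9.067 = 10.89 μs.

|τ_A − τ_B| = 28.0 μs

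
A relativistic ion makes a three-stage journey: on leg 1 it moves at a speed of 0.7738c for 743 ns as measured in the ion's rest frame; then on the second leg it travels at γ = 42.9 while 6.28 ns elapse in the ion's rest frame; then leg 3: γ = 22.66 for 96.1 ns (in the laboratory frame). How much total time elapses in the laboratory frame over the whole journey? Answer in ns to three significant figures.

Δt = 1540 ns

Leg 1: γ = 1/√(1 − 0.7738²) = 1/√0.4012 = 1.579; Δt_1 = 1.579 × 743 = 1173 ns.
Leg 2: γ = 42.9; Δt_2 = 42.90 × 6.28 = 269.4 ns.
Leg 3: 96.1 ns is already measured in the laboratory frame.
Total: 1173 + 269.4 + 96.10 ns.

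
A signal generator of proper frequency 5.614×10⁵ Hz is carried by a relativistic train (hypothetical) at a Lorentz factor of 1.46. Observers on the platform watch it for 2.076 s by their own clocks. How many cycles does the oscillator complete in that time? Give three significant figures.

γ = 1.46
During 2.076 s of lab time, the oscillator's proper time advances by τ = Δt/γ = 2.076/1.460 = 1.422 s = 1.422×10⁰ s.
N = f × τ = 5.614×10⁵ × 1.422×10⁰ = 7.983×10⁵.

N = 7.98×10⁵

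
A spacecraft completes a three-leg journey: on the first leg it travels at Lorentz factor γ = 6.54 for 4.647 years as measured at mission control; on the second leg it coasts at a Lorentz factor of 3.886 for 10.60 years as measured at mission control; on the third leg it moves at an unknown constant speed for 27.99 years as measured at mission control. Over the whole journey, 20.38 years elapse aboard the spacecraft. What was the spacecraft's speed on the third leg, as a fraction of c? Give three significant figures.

β = 0.796

Leg 1: γ = 6.54; τ_1 = 4.647/6.540 = 0.7106 years.
Leg 2: γ = 3.886; τ_2 = 10.60/3.886 = 2.728 years.
Leg 3: speed unknown; τ_3 = 27.99/γ_3.
Total proper time: 0.7106 + 2.728 + τ_3 = 20.38, so τ_3 = 20.38 − 3.438 = 16.94 years.
γ_3 = 27.99/16.94 = 1.652; β = √(1 − 1/γ²) = √0.6336.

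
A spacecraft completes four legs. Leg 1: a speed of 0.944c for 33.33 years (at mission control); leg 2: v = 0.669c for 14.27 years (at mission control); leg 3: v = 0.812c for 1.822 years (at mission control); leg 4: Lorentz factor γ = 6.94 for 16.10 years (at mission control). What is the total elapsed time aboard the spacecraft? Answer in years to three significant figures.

Leg 1: γ = 1/√(1 − 0.944²) = 1/√0.1089 = 3.031; τ_1 = 33.33/3.031 = 11.00 years.
Leg 2: γ = 1/√(1 − 0.669²) = 1/√0.5524 = 1.345; τ_2 = 14.27/1.345 = 10.61 years.
Leg 3: γ = 1/√(1 − 0.812²) = 1/√0.3407 = 1.713; τ_3 = 1.822/1.713 = 1.063 years.
Leg 4: γ = 6.94; τ_4 = 16.10/6.940 = 2.320 years.
Total: 11.00 + 10.61 + 1.063 + 2.320 years.

τ = 25.0 years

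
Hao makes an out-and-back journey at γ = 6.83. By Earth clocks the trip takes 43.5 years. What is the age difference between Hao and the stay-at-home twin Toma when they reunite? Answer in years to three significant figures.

Δt − τ = 37.1 years

γ = 6.83
Hao's elapsed proper time: τ = 43.5/6.830 = 6.369 years.
Age gap = Δt − τ = 43.5 − 6.369 years.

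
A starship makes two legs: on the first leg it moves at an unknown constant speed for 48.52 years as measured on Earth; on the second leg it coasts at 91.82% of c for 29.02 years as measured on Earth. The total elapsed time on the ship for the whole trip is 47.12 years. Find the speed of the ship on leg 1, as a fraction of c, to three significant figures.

β = 0.679

Leg 1: speed unknown; τ_1 = 48.52/γ_1.
Leg 2: β = 0.9182; γ = 1/√(1 − 0.9182²) = 1/√0.1569 = 2.525; τ_2 = 29.02/2.525 = 11.50 years.
Total proper time: τ_1 + 11.50 = 47.12, so τ_1 = 47.12 − 11.50 = 35.62 years.
γ_1 = 48.52/35.62 = 1.362; β = √(1 − 1/γ²) = √0.4609.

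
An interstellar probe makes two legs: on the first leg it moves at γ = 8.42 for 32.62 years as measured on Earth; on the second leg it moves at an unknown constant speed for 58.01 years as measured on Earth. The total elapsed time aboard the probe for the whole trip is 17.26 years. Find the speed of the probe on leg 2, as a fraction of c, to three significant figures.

Leg 1: γ = 8.42; τ_1 = 32.62/8.420 = 3.874 years.
Leg 2: speed unknown; τ_2 = 58.01/γ_2.
Total proper time: 3.874 + τ_2 = 17.26, so τ_2 = 17.26 − 3.874 = 13.39 years.
γ_2 = 58.01/13.39 = 4.334; β = √(1 − 1/γ²) = √0.9468.

β = 0.973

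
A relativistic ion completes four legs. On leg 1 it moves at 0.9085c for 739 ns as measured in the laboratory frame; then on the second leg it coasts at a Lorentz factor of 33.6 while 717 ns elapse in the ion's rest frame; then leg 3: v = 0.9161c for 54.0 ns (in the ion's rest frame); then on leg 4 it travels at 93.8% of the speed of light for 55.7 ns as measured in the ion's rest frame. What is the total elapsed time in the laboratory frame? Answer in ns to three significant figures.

Δt = 2.51×10⁴ ns

Leg 1: 739 ns is already measured in the laboratory frame.
Leg 2: γ = 33.6; Δt_2 = 33.60 × 717 = 2.409×10⁴ ns.
Leg 3: γ = 1/√(1 − 0.9161²) = 1/√0.1608 = 2.494; Δt_3 = 2.494 × 54.0 = 134.7 ns.
Leg 4: β = 0.938; γ = 1/√(1 − 0.938²) = 1/√0.1202 = 2.885; Δt_4 = 2.885 × 55.7 = 160.7 ns.
Total: 739.0 + 2.409×10⁴ + 134.7 + 160.7 ns.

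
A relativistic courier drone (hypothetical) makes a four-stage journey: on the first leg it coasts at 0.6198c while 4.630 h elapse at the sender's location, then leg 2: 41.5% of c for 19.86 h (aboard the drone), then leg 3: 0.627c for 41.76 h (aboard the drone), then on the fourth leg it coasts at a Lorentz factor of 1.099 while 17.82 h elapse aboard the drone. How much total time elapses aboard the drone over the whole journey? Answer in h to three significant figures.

Leg 1: γ = 1/√(1 − 0.6198²) = 1/√0.6158 = 1.274; τ_1 = 4.630/1.274 = 3.633 h.
Leg 2: 19.86 h is already measured aboard the drone.
Leg 3: 41.76 h is already measured aboard the drone.
Leg 4: 17.82 h is already measured aboard the drone.
Total: 3.633 + 19.86 + 41.76 + 17.82 h.

τ = 83.1 h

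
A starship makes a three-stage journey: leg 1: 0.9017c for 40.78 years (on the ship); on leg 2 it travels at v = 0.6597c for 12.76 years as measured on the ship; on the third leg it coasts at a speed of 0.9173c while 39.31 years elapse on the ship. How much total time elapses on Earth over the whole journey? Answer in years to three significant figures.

Leg 1: γ = 1/√(1 − 0.9017²) = 1/√0.1869 = 2.313; Δt_1 = 2.313 × 40.78 = 94.32 years.
Leg 2: γ = 1/√(1 − 0.6597²) = 1/√0.5648 = 1.331; Δt_2 = 1.331 × 12.76 = 16.98 years.
Leg 3: γ = 1/√(1 − 0.9173²) = 1/√0.1586 = 2.511; Δt_3 = 2.511 × 39.31 = 98.72 years.
Total: 94.32 + 16.98 + 98.72 years.

Δt = 210 years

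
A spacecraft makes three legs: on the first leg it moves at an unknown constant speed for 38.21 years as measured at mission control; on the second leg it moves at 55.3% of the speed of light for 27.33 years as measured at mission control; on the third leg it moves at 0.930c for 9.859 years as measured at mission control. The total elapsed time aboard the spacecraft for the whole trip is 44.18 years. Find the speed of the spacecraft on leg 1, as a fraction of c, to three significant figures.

β = 0.885

Leg 1: speed unknown; τ_1 = 38.21/γ_1.
Leg 2: β = 0.553; γ = 1/√(1 − 0.553²) = 1/√0.6942 = 1.200; τ_2 = 27.33/1.200 = 22.77 years.
Leg 3: γ = 1/√(1 − 0.930²) = 1/√0.1351 = 2.721; τ_3 = 9.859/2.721 = 3.624 years.
Total proper time: τ_1 + 22.77 + 3.624 = 44.18, so τ_1 = 44.18 − 26.39 = 17.79 years.
γ_1 = 38.21/17.79 = 2.148; β = √(1 − 1/γ²) = √0.7833.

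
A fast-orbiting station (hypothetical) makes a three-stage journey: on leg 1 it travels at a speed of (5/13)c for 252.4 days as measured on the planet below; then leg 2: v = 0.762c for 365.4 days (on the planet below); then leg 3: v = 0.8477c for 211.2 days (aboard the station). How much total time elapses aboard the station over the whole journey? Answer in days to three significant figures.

τ = 681 days

Leg 1: γ = 1/√(1 − (5/13)²) = 13/12 ≈ 1.083; τ_1 = 252.4/1.083 = 233.0 days.
Leg 2: γ = 1/√(1 − 0.762²) = 1/√0.4194 = 1.544; τ_2 = 365.4/1.544 = 236.6 days.
Leg 3: 211.2 days is already measured aboard the station.
Total: 233.0 + 236.6 + 211.2 days.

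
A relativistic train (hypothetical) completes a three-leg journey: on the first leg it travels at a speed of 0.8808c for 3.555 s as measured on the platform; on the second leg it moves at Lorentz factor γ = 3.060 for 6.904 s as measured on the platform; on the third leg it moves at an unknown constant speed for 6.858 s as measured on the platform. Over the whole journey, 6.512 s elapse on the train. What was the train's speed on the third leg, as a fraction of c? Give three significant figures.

β = 0.927

Leg 1: γ = 1/√(1 − 0.8808²) = 1/√0.2242 = 2.112; τ_1 = 3.555/2.112 = 1.683 s.
Leg 2: γ = 3.060; τ_2 = 6.904/3.060 = 2.256 s.
Leg 3: speed unknown; τ_3 = 6.858/γ_3.
Total proper time: 1.683 + 2.256 + τ_3 = 6.512, so τ_3 = 6.512 − 3.939 = 2.573 s.
γ_3 = 6.858/2.573 = 2.666; β = √(1 − 1/γ²) = √0.8593.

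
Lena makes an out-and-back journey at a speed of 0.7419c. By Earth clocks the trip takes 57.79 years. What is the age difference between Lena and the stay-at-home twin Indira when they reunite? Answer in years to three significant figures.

γ = 1/√(1 − 0.7419²) = 1/√0.4496 = 1.491
Lena's elapsed proper time: τ = 57.79/1.491 = 38.75 years.
Age gap = Δt − τ = 57.79 − 38.75 years.

Δt − τ = 19.0 years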